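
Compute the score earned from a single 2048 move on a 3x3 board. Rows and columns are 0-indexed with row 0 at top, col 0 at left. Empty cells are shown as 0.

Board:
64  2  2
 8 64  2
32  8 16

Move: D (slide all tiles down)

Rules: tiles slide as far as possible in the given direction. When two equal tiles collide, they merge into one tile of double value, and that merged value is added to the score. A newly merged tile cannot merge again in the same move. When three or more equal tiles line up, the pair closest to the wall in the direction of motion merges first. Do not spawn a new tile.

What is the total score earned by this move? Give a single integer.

Slide down:
col 0: [64, 8, 32] -> [64, 8, 32]  score +0 (running 0)
col 1: [2, 64, 8] -> [2, 64, 8]  score +0 (running 0)
col 2: [2, 2, 16] -> [0, 4, 16]  score +4 (running 4)
Board after move:
64  2  0
 8 64  4
32  8 16

Answer: 4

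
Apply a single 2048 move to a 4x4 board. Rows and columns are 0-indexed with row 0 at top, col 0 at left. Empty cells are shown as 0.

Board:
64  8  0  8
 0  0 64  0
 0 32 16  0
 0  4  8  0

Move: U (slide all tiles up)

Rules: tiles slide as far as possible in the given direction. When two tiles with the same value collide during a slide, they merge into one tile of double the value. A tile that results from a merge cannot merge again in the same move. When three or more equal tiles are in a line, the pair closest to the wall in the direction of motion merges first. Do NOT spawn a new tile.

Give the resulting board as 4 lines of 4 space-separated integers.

Answer: 64  8 64  8
 0 32 16  0
 0  4  8  0
 0  0  0  0

Derivation:
Slide up:
col 0: [64, 0, 0, 0] -> [64, 0, 0, 0]
col 1: [8, 0, 32, 4] -> [8, 32, 4, 0]
col 2: [0, 64, 16, 8] -> [64, 16, 8, 0]
col 3: [8, 0, 0, 0] -> [8, 0, 0, 0]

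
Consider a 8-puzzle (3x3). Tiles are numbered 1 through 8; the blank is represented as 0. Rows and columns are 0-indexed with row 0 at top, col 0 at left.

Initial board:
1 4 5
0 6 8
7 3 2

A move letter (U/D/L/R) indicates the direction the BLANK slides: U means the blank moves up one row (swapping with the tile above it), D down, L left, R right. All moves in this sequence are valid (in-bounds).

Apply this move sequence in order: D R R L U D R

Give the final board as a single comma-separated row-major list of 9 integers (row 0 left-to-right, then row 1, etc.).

Answer: 1, 4, 5, 7, 6, 8, 3, 2, 0

Derivation:
After move 1 (D):
1 4 5
7 6 8
0 3 2

After move 2 (R):
1 4 5
7 6 8
3 0 2

After move 3 (R):
1 4 5
7 6 8
3 2 0

After move 4 (L):
1 4 5
7 6 8
3 0 2

After move 5 (U):
1 4 5
7 0 8
3 6 2

After move 6 (D):
1 4 5
7 6 8
3 0 2

After move 7 (R):
1 4 5
7 6 8
3 2 0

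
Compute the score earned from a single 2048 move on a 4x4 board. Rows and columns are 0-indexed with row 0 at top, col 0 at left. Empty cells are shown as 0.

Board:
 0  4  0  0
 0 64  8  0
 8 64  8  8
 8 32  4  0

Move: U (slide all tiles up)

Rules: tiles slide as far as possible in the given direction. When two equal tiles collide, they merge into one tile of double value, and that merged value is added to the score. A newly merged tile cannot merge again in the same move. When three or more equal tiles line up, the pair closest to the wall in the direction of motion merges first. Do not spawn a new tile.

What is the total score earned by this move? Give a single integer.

Slide up:
col 0: [0, 0, 8, 8] -> [16, 0, 0, 0]  score +16 (running 16)
col 1: [4, 64, 64, 32] -> [4, 128, 32, 0]  score +128 (running 144)
col 2: [0, 8, 8, 4] -> [16, 4, 0, 0]  score +16 (running 160)
col 3: [0, 0, 8, 0] -> [8, 0, 0, 0]  score +0 (running 160)
Board after move:
 16   4  16   8
  0 128   4   0
  0  32   0   0
  0   0   0   0

Answer: 160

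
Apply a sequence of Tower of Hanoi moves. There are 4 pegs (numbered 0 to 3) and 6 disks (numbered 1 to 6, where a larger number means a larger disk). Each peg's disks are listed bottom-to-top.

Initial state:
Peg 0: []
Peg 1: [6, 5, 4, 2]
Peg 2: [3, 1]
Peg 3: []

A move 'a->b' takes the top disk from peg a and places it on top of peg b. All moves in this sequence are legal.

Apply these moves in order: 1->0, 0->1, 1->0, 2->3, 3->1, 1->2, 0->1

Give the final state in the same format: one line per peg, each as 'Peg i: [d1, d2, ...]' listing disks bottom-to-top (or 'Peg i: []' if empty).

Answer: Peg 0: []
Peg 1: [6, 5, 4, 2]
Peg 2: [3, 1]
Peg 3: []

Derivation:
After move 1 (1->0):
Peg 0: [2]
Peg 1: [6, 5, 4]
Peg 2: [3, 1]
Peg 3: []

After move 2 (0->1):
Peg 0: []
Peg 1: [6, 5, 4, 2]
Peg 2: [3, 1]
Peg 3: []

After move 3 (1->0):
Peg 0: [2]
Peg 1: [6, 5, 4]
Peg 2: [3, 1]
Peg 3: []

After move 4 (2->3):
Peg 0: [2]
Peg 1: [6, 5, 4]
Peg 2: [3]
Peg 3: [1]

After move 5 (3->1):
Peg 0: [2]
Peg 1: [6, 5, 4, 1]
Peg 2: [3]
Peg 3: []

After move 6 (1->2):
Peg 0: [2]
Peg 1: [6, 5, 4]
Peg 2: [3, 1]
Peg 3: []

After move 7 (0->1):
Peg 0: []
Peg 1: [6, 5, 4, 2]
Peg 2: [3, 1]
Peg 3: []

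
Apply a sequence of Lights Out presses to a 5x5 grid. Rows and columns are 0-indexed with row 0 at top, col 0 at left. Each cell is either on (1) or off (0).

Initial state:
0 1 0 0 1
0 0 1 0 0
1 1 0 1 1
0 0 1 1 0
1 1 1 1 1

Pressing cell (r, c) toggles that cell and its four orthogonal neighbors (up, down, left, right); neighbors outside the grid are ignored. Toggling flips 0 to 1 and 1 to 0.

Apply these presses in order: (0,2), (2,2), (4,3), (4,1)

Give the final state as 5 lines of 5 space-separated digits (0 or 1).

Answer: 0 0 1 1 1
0 0 1 0 0
1 0 1 0 1
0 1 0 0 0
0 0 1 0 0

Derivation:
After press 1 at (0,2):
0 0 1 1 1
0 0 0 0 0
1 1 0 1 1
0 0 1 1 0
1 1 1 1 1

After press 2 at (2,2):
0 0 1 1 1
0 0 1 0 0
1 0 1 0 1
0 0 0 1 0
1 1 1 1 1

After press 3 at (4,3):
0 0 1 1 1
0 0 1 0 0
1 0 1 0 1
0 0 0 0 0
1 1 0 0 0

After press 4 at (4,1):
0 0 1 1 1
0 0 1 0 0
1 0 1 0 1
0 1 0 0 0
0 0 1 0 0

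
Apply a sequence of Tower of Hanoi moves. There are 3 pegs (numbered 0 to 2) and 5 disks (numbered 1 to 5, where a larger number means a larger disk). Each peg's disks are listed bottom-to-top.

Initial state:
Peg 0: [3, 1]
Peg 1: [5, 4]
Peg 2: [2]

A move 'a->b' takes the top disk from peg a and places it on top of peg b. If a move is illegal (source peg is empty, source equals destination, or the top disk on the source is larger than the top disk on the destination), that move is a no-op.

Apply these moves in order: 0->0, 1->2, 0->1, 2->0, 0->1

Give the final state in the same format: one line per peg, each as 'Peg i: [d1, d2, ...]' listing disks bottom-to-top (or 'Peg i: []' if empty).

Answer: Peg 0: [3, 2]
Peg 1: [5, 4, 1]
Peg 2: []

Derivation:
After move 1 (0->0):
Peg 0: [3, 1]
Peg 1: [5, 4]
Peg 2: [2]

After move 2 (1->2):
Peg 0: [3, 1]
Peg 1: [5, 4]
Peg 2: [2]

After move 3 (0->1):
Peg 0: [3]
Peg 1: [5, 4, 1]
Peg 2: [2]

After move 4 (2->0):
Peg 0: [3, 2]
Peg 1: [5, 4, 1]
Peg 2: []

After move 5 (0->1):
Peg 0: [3, 2]
Peg 1: [5, 4, 1]
Peg 2: []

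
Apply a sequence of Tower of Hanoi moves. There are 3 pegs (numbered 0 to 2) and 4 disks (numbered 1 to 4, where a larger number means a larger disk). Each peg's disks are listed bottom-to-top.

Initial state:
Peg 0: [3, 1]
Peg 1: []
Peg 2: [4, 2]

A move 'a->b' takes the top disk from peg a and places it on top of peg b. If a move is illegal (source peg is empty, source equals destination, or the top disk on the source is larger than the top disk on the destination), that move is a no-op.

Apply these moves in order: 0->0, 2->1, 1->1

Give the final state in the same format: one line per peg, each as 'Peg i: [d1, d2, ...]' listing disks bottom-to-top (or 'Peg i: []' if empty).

After move 1 (0->0):
Peg 0: [3, 1]
Peg 1: []
Peg 2: [4, 2]

After move 2 (2->1):
Peg 0: [3, 1]
Peg 1: [2]
Peg 2: [4]

After move 3 (1->1):
Peg 0: [3, 1]
Peg 1: [2]
Peg 2: [4]

Answer: Peg 0: [3, 1]
Peg 1: [2]
Peg 2: [4]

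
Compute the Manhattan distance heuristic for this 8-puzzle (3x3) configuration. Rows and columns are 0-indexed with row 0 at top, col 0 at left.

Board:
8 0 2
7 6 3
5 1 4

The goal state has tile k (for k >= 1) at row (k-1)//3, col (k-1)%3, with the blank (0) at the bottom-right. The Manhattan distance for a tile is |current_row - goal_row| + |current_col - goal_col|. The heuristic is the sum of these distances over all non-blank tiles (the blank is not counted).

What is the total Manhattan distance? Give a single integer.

Answer: 15

Derivation:
Tile 8: (0,0)->(2,1) = 3
Tile 2: (0,2)->(0,1) = 1
Tile 7: (1,0)->(2,0) = 1
Tile 6: (1,1)->(1,2) = 1
Tile 3: (1,2)->(0,2) = 1
Tile 5: (2,0)->(1,1) = 2
Tile 1: (2,1)->(0,0) = 3
Tile 4: (2,2)->(1,0) = 3
Sum: 3 + 1 + 1 + 1 + 1 + 2 + 3 + 3 = 15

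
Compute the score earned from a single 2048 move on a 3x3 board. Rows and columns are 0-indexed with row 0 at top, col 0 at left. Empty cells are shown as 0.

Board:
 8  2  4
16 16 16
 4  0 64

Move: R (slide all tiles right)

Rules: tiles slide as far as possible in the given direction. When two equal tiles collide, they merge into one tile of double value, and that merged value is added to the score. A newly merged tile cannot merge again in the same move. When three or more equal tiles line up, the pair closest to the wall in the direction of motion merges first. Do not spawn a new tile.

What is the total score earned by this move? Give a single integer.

Answer: 32

Derivation:
Slide right:
row 0: [8, 2, 4] -> [8, 2, 4]  score +0 (running 0)
row 1: [16, 16, 16] -> [0, 16, 32]  score +32 (running 32)
row 2: [4, 0, 64] -> [0, 4, 64]  score +0 (running 32)
Board after move:
 8  2  4
 0 16 32
 0  4 64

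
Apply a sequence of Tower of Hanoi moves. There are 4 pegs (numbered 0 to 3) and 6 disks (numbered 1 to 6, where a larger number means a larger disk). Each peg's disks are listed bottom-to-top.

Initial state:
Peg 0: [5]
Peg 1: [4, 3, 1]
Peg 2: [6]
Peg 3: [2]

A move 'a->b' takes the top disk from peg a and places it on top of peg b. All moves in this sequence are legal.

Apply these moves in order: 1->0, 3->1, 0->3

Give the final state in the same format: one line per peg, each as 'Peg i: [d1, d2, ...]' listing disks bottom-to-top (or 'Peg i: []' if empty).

After move 1 (1->0):
Peg 0: [5, 1]
Peg 1: [4, 3]
Peg 2: [6]
Peg 3: [2]

After move 2 (3->1):
Peg 0: [5, 1]
Peg 1: [4, 3, 2]
Peg 2: [6]
Peg 3: []

After move 3 (0->3):
Peg 0: [5]
Peg 1: [4, 3, 2]
Peg 2: [6]
Peg 3: [1]

Answer: Peg 0: [5]
Peg 1: [4, 3, 2]
Peg 2: [6]
Peg 3: [1]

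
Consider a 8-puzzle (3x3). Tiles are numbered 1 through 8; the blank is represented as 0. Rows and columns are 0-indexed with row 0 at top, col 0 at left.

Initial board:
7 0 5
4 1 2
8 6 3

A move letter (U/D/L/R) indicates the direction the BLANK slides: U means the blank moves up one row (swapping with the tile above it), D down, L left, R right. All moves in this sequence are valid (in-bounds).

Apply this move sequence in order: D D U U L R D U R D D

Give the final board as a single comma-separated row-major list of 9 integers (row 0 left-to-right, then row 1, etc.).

After move 1 (D):
7 1 5
4 0 2
8 6 3

After move 2 (D):
7 1 5
4 6 2
8 0 3

After move 3 (U):
7 1 5
4 0 2
8 6 3

After move 4 (U):
7 0 5
4 1 2
8 6 3

After move 5 (L):
0 7 5
4 1 2
8 6 3

After move 6 (R):
7 0 5
4 1 2
8 6 3

After move 7 (D):
7 1 5
4 0 2
8 6 3

After move 8 (U):
7 0 5
4 1 2
8 6 3

After move 9 (R):
7 5 0
4 1 2
8 6 3

After move 10 (D):
7 5 2
4 1 0
8 6 3

After move 11 (D):
7 5 2
4 1 3
8 6 0

Answer: 7, 5, 2, 4, 1, 3, 8, 6, 0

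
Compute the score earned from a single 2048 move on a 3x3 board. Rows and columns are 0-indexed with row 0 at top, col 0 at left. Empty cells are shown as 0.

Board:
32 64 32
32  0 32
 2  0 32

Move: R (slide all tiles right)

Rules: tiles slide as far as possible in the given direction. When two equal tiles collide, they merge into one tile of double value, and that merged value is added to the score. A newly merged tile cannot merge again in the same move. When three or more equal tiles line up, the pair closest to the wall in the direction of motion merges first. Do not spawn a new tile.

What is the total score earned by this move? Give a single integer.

Answer: 64

Derivation:
Slide right:
row 0: [32, 64, 32] -> [32, 64, 32]  score +0 (running 0)
row 1: [32, 0, 32] -> [0, 0, 64]  score +64 (running 64)
row 2: [2, 0, 32] -> [0, 2, 32]  score +0 (running 64)
Board after move:
32 64 32
 0  0 64
 0  2 32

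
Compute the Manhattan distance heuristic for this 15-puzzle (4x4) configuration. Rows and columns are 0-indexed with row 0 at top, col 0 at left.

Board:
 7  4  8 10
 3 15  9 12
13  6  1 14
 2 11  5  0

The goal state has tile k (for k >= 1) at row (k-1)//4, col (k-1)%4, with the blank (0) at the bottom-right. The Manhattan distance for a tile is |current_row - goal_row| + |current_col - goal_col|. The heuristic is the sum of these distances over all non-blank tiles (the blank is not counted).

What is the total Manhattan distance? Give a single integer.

Answer: 40

Derivation:
Tile 7: at (0,0), goal (1,2), distance |0-1|+|0-2| = 3
Tile 4: at (0,1), goal (0,3), distance |0-0|+|1-3| = 2
Tile 8: at (0,2), goal (1,3), distance |0-1|+|2-3| = 2
Tile 10: at (0,3), goal (2,1), distance |0-2|+|3-1| = 4
Tile 3: at (1,0), goal (0,2), distance |1-0|+|0-2| = 3
Tile 15: at (1,1), goal (3,2), distance |1-3|+|1-2| = 3
Tile 9: at (1,2), goal (2,0), distance |1-2|+|2-0| = 3
Tile 12: at (1,3), goal (2,3), distance |1-2|+|3-3| = 1
Tile 13: at (2,0), goal (3,0), distance |2-3|+|0-0| = 1
Tile 6: at (2,1), goal (1,1), distance |2-1|+|1-1| = 1
Tile 1: at (2,2), goal (0,0), distance |2-0|+|2-0| = 4
Tile 14: at (2,3), goal (3,1), distance |2-3|+|3-1| = 3
Tile 2: at (3,0), goal (0,1), distance |3-0|+|0-1| = 4
Tile 11: at (3,1), goal (2,2), distance |3-2|+|1-2| = 2
Tile 5: at (3,2), goal (1,0), distance |3-1|+|2-0| = 4
Sum: 3 + 2 + 2 + 4 + 3 + 3 + 3 + 1 + 1 + 1 + 4 + 3 + 4 + 2 + 4 = 40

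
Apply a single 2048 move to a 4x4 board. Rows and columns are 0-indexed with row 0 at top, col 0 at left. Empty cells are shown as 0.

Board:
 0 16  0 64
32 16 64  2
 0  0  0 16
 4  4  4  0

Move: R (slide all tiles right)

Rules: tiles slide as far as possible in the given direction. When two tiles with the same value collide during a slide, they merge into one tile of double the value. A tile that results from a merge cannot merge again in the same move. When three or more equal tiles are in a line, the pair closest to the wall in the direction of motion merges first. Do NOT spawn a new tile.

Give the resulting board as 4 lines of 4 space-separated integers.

Answer:  0  0 16 64
32 16 64  2
 0  0  0 16
 0  0  4  8

Derivation:
Slide right:
row 0: [0, 16, 0, 64] -> [0, 0, 16, 64]
row 1: [32, 16, 64, 2] -> [32, 16, 64, 2]
row 2: [0, 0, 0, 16] -> [0, 0, 0, 16]
row 3: [4, 4, 4, 0] -> [0, 0, 4, 8]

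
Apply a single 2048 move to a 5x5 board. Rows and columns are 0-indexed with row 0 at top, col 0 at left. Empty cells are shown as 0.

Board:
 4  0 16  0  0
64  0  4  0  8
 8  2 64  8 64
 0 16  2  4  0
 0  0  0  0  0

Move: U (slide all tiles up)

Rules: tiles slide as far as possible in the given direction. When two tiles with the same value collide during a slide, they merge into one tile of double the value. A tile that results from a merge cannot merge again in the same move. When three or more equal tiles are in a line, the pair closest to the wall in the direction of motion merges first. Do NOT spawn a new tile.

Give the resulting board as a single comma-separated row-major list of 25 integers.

Slide up:
col 0: [4, 64, 8, 0, 0] -> [4, 64, 8, 0, 0]
col 1: [0, 0, 2, 16, 0] -> [2, 16, 0, 0, 0]
col 2: [16, 4, 64, 2, 0] -> [16, 4, 64, 2, 0]
col 3: [0, 0, 8, 4, 0] -> [8, 4, 0, 0, 0]
col 4: [0, 8, 64, 0, 0] -> [8, 64, 0, 0, 0]

Answer: 4, 2, 16, 8, 8, 64, 16, 4, 4, 64, 8, 0, 64, 0, 0, 0, 0, 2, 0, 0, 0, 0, 0, 0, 0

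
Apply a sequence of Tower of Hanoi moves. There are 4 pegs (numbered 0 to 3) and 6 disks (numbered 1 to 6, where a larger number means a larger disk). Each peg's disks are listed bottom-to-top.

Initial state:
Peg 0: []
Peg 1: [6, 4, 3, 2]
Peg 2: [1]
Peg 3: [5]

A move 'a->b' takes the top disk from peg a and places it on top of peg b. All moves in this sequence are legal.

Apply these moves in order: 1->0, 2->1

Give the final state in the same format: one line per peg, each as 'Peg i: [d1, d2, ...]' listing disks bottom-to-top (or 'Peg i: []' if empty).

Answer: Peg 0: [2]
Peg 1: [6, 4, 3, 1]
Peg 2: []
Peg 3: [5]

Derivation:
After move 1 (1->0):
Peg 0: [2]
Peg 1: [6, 4, 3]
Peg 2: [1]
Peg 3: [5]

After move 2 (2->1):
Peg 0: [2]
Peg 1: [6, 4, 3, 1]
Peg 2: []
Peg 3: [5]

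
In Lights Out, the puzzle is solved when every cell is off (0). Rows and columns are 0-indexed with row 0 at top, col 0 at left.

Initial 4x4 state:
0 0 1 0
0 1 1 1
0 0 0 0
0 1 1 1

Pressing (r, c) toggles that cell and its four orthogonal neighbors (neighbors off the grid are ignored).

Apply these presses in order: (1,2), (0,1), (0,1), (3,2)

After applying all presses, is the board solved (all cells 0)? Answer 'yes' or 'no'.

After press 1 at (1,2):
0 0 0 0
0 0 0 0
0 0 1 0
0 1 1 1

After press 2 at (0,1):
1 1 1 0
0 1 0 0
0 0 1 0
0 1 1 1

After press 3 at (0,1):
0 0 0 0
0 0 0 0
0 0 1 0
0 1 1 1

After press 4 at (3,2):
0 0 0 0
0 0 0 0
0 0 0 0
0 0 0 0

Lights still on: 0

Answer: yes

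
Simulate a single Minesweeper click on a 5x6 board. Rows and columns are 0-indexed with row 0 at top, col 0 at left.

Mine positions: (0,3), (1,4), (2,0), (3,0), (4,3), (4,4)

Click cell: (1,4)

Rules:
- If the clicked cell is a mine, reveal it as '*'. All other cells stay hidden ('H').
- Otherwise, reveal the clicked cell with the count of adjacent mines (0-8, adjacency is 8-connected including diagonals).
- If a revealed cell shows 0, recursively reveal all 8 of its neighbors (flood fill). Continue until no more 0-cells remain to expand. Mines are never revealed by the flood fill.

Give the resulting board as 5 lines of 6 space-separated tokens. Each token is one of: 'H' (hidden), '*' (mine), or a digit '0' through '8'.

H H H H H H
H H H H * H
H H H H H H
H H H H H H
H H H H H H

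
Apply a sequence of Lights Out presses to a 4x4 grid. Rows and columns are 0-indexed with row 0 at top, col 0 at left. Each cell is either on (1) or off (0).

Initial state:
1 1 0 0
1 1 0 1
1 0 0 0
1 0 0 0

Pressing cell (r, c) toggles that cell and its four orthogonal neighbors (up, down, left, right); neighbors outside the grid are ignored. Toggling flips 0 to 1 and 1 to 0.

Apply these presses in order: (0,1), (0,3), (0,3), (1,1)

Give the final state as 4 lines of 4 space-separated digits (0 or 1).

After press 1 at (0,1):
0 0 1 0
1 0 0 1
1 0 0 0
1 0 0 0

After press 2 at (0,3):
0 0 0 1
1 0 0 0
1 0 0 0
1 0 0 0

After press 3 at (0,3):
0 0 1 0
1 0 0 1
1 0 0 0
1 0 0 0

After press 4 at (1,1):
0 1 1 0
0 1 1 1
1 1 0 0
1 0 0 0

Answer: 0 1 1 0
0 1 1 1
1 1 0 0
1 0 0 0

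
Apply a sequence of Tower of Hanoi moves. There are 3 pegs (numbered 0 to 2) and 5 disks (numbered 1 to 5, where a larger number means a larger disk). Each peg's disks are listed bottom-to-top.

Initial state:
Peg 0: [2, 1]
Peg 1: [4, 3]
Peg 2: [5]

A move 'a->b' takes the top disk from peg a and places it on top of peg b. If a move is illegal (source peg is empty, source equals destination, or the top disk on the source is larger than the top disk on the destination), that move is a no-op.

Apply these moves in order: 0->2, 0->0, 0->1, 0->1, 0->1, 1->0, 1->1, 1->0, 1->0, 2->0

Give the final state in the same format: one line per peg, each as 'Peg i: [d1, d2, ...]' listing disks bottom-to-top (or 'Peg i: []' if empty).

Answer: Peg 0: [2, 1]
Peg 1: [4, 3]
Peg 2: [5]

Derivation:
After move 1 (0->2):
Peg 0: [2]
Peg 1: [4, 3]
Peg 2: [5, 1]

After move 2 (0->0):
Peg 0: [2]
Peg 1: [4, 3]
Peg 2: [5, 1]

After move 3 (0->1):
Peg 0: []
Peg 1: [4, 3, 2]
Peg 2: [5, 1]

After move 4 (0->1):
Peg 0: []
Peg 1: [4, 3, 2]
Peg 2: [5, 1]

After move 5 (0->1):
Peg 0: []
Peg 1: [4, 3, 2]
Peg 2: [5, 1]

After move 6 (1->0):
Peg 0: [2]
Peg 1: [4, 3]
Peg 2: [5, 1]

After move 7 (1->1):
Peg 0: [2]
Peg 1: [4, 3]
Peg 2: [5, 1]

After move 8 (1->0):
Peg 0: [2]
Peg 1: [4, 3]
Peg 2: [5, 1]

After move 9 (1->0):
Peg 0: [2]
Peg 1: [4, 3]
Peg 2: [5, 1]

After move 10 (2->0):
Peg 0: [2, 1]
Peg 1: [4, 3]
Peg 2: [5]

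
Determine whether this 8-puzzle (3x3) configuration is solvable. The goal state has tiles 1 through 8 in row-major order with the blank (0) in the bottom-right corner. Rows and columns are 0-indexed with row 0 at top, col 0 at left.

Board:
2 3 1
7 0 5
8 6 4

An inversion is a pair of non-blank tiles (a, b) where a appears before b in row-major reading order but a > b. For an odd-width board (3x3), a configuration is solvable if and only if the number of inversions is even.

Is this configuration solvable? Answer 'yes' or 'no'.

Inversions (pairs i<j in row-major order where tile[i] > tile[j] > 0): 9
9 is odd, so the puzzle is not solvable.

Answer: no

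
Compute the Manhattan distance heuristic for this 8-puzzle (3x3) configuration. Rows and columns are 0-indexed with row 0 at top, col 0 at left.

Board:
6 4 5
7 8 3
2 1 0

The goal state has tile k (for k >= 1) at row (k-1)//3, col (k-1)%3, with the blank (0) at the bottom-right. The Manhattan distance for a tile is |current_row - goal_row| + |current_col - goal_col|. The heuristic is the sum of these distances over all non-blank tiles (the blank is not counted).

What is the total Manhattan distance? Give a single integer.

Answer: 16

Derivation:
Tile 6: (0,0)->(1,2) = 3
Tile 4: (0,1)->(1,0) = 2
Tile 5: (0,2)->(1,1) = 2
Tile 7: (1,0)->(2,0) = 1
Tile 8: (1,1)->(2,1) = 1
Tile 3: (1,2)->(0,2) = 1
Tile 2: (2,0)->(0,1) = 3
Tile 1: (2,1)->(0,0) = 3
Sum: 3 + 2 + 2 + 1 + 1 + 1 + 3 + 3 = 16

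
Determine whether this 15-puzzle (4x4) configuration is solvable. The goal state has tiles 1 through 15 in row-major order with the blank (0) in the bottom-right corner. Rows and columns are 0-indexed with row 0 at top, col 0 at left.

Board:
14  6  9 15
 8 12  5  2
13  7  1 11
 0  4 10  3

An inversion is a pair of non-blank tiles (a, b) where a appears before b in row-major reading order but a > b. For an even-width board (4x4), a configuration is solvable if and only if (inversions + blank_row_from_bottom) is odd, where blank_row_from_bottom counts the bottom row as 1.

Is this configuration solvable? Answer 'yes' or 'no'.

Answer: no

Derivation:
Inversions: 69
Blank is in row 3 (0-indexed from top), which is row 1 counting from the bottom (bottom = 1).
69 + 1 = 70, which is even, so the puzzle is not solvable.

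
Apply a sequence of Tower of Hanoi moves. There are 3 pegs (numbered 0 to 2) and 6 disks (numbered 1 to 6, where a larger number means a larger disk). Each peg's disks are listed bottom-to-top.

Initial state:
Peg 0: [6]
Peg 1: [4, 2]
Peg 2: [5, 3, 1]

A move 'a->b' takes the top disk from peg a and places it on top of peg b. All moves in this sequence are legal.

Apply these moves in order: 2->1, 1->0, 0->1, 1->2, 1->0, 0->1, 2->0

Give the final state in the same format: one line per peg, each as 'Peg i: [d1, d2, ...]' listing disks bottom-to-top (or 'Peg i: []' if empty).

After move 1 (2->1):
Peg 0: [6]
Peg 1: [4, 2, 1]
Peg 2: [5, 3]

After move 2 (1->0):
Peg 0: [6, 1]
Peg 1: [4, 2]
Peg 2: [5, 3]

After move 3 (0->1):
Peg 0: [6]
Peg 1: [4, 2, 1]
Peg 2: [5, 3]

After move 4 (1->2):
Peg 0: [6]
Peg 1: [4, 2]
Peg 2: [5, 3, 1]

After move 5 (1->0):
Peg 0: [6, 2]
Peg 1: [4]
Peg 2: [5, 3, 1]

After move 6 (0->1):
Peg 0: [6]
Peg 1: [4, 2]
Peg 2: [5, 3, 1]

After move 7 (2->0):
Peg 0: [6, 1]
Peg 1: [4, 2]
Peg 2: [5, 3]

Answer: Peg 0: [6, 1]
Peg 1: [4, 2]
Peg 2: [5, 3]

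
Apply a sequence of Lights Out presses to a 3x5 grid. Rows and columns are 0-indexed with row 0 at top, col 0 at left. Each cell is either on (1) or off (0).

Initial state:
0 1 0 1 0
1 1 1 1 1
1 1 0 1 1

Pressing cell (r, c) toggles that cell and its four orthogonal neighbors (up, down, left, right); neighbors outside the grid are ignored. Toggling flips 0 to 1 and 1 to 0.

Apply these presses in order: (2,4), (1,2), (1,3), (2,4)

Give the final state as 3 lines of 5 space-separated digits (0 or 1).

After press 1 at (2,4):
0 1 0 1 0
1 1 1 1 0
1 1 0 0 0

After press 2 at (1,2):
0 1 1 1 0
1 0 0 0 0
1 1 1 0 0

After press 3 at (1,3):
0 1 1 0 0
1 0 1 1 1
1 1 1 1 0

After press 4 at (2,4):
0 1 1 0 0
1 0 1 1 0
1 1 1 0 1

Answer: 0 1 1 0 0
1 0 1 1 0
1 1 1 0 1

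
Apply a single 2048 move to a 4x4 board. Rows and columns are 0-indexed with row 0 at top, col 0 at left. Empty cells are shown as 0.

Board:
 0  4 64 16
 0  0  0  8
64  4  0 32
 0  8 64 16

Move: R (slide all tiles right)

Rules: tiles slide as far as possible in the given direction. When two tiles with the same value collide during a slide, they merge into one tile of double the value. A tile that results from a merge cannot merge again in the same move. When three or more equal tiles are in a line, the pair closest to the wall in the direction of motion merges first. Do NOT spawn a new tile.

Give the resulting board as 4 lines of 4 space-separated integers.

Slide right:
row 0: [0, 4, 64, 16] -> [0, 4, 64, 16]
row 1: [0, 0, 0, 8] -> [0, 0, 0, 8]
row 2: [64, 4, 0, 32] -> [0, 64, 4, 32]
row 3: [0, 8, 64, 16] -> [0, 8, 64, 16]

Answer:  0  4 64 16
 0  0  0  8
 0 64  4 32
 0  8 64 16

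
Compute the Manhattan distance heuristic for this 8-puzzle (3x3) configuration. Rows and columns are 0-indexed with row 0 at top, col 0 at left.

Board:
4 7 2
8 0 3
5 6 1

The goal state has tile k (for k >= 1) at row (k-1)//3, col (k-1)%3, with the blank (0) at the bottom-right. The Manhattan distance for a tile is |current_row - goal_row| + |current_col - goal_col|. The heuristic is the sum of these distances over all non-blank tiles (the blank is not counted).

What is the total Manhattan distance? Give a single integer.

Answer: 16

Derivation:
Tile 4: (0,0)->(1,0) = 1
Tile 7: (0,1)->(2,0) = 3
Tile 2: (0,2)->(0,1) = 1
Tile 8: (1,0)->(2,1) = 2
Tile 3: (1,2)->(0,2) = 1
Tile 5: (2,0)->(1,1) = 2
Tile 6: (2,1)->(1,2) = 2
Tile 1: (2,2)->(0,0) = 4
Sum: 1 + 3 + 1 + 2 + 1 + 2 + 2 + 4 = 16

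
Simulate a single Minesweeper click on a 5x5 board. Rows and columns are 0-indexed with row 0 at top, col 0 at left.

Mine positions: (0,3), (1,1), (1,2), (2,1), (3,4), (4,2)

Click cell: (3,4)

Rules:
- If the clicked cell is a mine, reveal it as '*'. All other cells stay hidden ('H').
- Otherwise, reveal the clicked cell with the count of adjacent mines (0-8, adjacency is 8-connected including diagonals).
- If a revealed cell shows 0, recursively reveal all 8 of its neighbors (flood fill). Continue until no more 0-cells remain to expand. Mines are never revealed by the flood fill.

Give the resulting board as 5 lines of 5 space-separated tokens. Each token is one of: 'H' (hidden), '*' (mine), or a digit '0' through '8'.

H H H H H
H H H H H
H H H H H
H H H H *
H H H H H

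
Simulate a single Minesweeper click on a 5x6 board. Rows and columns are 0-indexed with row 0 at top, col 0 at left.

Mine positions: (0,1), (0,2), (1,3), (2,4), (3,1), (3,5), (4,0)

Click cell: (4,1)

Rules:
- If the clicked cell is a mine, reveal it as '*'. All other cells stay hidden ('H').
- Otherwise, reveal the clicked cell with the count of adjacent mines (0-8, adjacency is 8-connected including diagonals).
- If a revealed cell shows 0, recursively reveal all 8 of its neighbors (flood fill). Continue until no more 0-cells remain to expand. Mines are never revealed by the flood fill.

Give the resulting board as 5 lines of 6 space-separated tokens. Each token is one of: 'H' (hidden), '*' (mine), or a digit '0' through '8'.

H H H H H H
H H H H H H
H H H H H H
H H H H H H
H 2 H H H H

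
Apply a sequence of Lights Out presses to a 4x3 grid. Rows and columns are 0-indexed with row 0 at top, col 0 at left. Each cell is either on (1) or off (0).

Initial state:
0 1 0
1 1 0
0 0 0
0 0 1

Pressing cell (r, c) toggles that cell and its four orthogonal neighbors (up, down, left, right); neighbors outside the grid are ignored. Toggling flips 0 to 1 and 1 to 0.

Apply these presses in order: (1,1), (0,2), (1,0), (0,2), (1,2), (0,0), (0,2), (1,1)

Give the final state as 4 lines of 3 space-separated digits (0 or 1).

After press 1 at (1,1):
0 0 0
0 0 1
0 1 0
0 0 1

After press 2 at (0,2):
0 1 1
0 0 0
0 1 0
0 0 1

After press 3 at (1,0):
1 1 1
1 1 0
1 1 0
0 0 1

After press 4 at (0,2):
1 0 0
1 1 1
1 1 0
0 0 1

After press 5 at (1,2):
1 0 1
1 0 0
1 1 1
0 0 1

After press 6 at (0,0):
0 1 1
0 0 0
1 1 1
0 0 1

After press 7 at (0,2):
0 0 0
0 0 1
1 1 1
0 0 1

After press 8 at (1,1):
0 1 0
1 1 0
1 0 1
0 0 1

Answer: 0 1 0
1 1 0
1 0 1
0 0 1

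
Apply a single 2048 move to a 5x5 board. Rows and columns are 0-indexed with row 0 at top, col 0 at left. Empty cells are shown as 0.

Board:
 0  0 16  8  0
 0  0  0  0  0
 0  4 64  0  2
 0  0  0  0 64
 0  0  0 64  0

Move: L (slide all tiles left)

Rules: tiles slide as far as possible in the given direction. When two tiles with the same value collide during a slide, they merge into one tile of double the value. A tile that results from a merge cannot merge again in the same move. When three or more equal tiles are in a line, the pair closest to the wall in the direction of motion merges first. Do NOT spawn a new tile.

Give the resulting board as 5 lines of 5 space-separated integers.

Answer: 16  8  0  0  0
 0  0  0  0  0
 4 64  2  0  0
64  0  0  0  0
64  0  0  0  0

Derivation:
Slide left:
row 0: [0, 0, 16, 8, 0] -> [16, 8, 0, 0, 0]
row 1: [0, 0, 0, 0, 0] -> [0, 0, 0, 0, 0]
row 2: [0, 4, 64, 0, 2] -> [4, 64, 2, 0, 0]
row 3: [0, 0, 0, 0, 64] -> [64, 0, 0, 0, 0]
row 4: [0, 0, 0, 64, 0] -> [64, 0, 0, 0, 0]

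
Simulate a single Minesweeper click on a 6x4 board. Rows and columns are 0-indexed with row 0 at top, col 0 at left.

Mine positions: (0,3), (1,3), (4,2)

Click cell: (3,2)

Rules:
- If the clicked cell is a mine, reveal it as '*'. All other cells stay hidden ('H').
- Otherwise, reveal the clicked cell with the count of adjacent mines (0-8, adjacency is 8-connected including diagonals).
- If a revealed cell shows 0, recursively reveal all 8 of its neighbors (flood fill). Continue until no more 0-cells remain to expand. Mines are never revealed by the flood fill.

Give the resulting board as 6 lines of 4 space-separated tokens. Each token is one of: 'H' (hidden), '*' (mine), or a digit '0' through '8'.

H H H H
H H H H
H H H H
H H 1 H
H H H H
H H H H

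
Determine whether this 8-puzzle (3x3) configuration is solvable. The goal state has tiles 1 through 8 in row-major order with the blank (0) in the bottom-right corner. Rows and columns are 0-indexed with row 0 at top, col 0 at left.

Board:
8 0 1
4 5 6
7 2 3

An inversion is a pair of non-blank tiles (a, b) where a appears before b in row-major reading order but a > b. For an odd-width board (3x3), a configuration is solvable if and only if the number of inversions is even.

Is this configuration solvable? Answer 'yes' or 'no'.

Inversions (pairs i<j in row-major order where tile[i] > tile[j] > 0): 15
15 is odd, so the puzzle is not solvable.

Answer: no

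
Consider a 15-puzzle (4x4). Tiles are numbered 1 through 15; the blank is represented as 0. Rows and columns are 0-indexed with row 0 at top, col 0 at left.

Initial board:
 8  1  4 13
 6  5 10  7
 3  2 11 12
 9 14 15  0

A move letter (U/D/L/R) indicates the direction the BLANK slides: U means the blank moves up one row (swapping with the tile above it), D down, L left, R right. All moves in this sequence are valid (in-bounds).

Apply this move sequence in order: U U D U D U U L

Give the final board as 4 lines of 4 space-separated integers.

Answer:  8  1  0  4
 6  5 10 13
 3  2 11  7
 9 14 15 12

Derivation:
After move 1 (U):
 8  1  4 13
 6  5 10  7
 3  2 11  0
 9 14 15 12

After move 2 (U):
 8  1  4 13
 6  5 10  0
 3  2 11  7
 9 14 15 12

After move 3 (D):
 8  1  4 13
 6  5 10  7
 3  2 11  0
 9 14 15 12

After move 4 (U):
 8  1  4 13
 6  5 10  0
 3  2 11  7
 9 14 15 12

After move 5 (D):
 8  1  4 13
 6  5 10  7
 3  2 11  0
 9 14 15 12

After move 6 (U):
 8  1  4 13
 6  5 10  0
 3  2 11  7
 9 14 15 12

After move 7 (U):
 8  1  4  0
 6  5 10 13
 3  2 11  7
 9 14 15 12

After move 8 (L):
 8  1  0  4
 6  5 10 13
 3  2 11  7
 9 14 15 12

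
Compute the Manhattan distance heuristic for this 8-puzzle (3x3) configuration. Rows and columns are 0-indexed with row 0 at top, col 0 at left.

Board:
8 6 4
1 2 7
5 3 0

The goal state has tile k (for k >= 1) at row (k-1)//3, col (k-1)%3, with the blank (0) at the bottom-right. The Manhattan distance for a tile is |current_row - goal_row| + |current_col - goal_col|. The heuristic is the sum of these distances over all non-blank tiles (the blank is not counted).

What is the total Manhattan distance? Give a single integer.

Tile 8: (0,0)->(2,1) = 3
Tile 6: (0,1)->(1,2) = 2
Tile 4: (0,2)->(1,0) = 3
Tile 1: (1,0)->(0,0) = 1
Tile 2: (1,1)->(0,1) = 1
Tile 7: (1,2)->(2,0) = 3
Tile 5: (2,0)->(1,1) = 2
Tile 3: (2,1)->(0,2) = 3
Sum: 3 + 2 + 3 + 1 + 1 + 3 + 2 + 3 = 18

Answer: 18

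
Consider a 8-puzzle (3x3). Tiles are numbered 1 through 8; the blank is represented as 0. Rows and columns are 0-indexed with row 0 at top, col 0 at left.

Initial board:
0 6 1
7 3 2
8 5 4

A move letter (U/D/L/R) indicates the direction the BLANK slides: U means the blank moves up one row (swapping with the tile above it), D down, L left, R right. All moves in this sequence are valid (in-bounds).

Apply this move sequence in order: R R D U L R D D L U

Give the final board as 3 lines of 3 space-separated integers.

Answer: 6 1 2
7 0 4
8 3 5

Derivation:
After move 1 (R):
6 0 1
7 3 2
8 5 4

After move 2 (R):
6 1 0
7 3 2
8 5 4

After move 3 (D):
6 1 2
7 3 0
8 5 4

After move 4 (U):
6 1 0
7 3 2
8 5 4

After move 5 (L):
6 0 1
7 3 2
8 5 4

After move 6 (R):
6 1 0
7 3 2
8 5 4

After move 7 (D):
6 1 2
7 3 0
8 5 4

After move 8 (D):
6 1 2
7 3 4
8 5 0

After move 9 (L):
6 1 2
7 3 4
8 0 5

After move 10 (U):
6 1 2
7 0 4
8 3 5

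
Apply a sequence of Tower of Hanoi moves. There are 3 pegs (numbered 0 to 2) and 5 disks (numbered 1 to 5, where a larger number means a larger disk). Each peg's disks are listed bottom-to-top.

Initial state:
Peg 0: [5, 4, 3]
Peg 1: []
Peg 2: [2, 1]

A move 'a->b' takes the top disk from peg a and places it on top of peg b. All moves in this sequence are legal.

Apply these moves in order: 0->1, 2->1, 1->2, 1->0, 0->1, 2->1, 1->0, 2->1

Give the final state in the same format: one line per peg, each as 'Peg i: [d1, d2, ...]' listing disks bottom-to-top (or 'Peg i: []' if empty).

Answer: Peg 0: [5, 4, 1]
Peg 1: [3, 2]
Peg 2: []

Derivation:
After move 1 (0->1):
Peg 0: [5, 4]
Peg 1: [3]
Peg 2: [2, 1]

After move 2 (2->1):
Peg 0: [5, 4]
Peg 1: [3, 1]
Peg 2: [2]

After move 3 (1->2):
Peg 0: [5, 4]
Peg 1: [3]
Peg 2: [2, 1]

After move 4 (1->0):
Peg 0: [5, 4, 3]
Peg 1: []
Peg 2: [2, 1]

After move 5 (0->1):
Peg 0: [5, 4]
Peg 1: [3]
Peg 2: [2, 1]

After move 6 (2->1):
Peg 0: [5, 4]
Peg 1: [3, 1]
Peg 2: [2]

After move 7 (1->0):
Peg 0: [5, 4, 1]
Peg 1: [3]
Peg 2: [2]

After move 8 (2->1):
Peg 0: [5, 4, 1]
Peg 1: [3, 2]
Peg 2: []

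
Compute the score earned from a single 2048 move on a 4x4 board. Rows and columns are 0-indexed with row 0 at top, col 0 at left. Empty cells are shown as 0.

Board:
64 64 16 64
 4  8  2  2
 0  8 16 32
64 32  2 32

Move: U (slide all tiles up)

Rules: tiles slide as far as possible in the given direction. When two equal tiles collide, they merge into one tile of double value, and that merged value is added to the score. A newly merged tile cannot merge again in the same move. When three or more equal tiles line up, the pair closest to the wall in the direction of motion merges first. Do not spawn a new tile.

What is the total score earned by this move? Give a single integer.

Slide up:
col 0: [64, 4, 0, 64] -> [64, 4, 64, 0]  score +0 (running 0)
col 1: [64, 8, 8, 32] -> [64, 16, 32, 0]  score +16 (running 16)
col 2: [16, 2, 16, 2] -> [16, 2, 16, 2]  score +0 (running 16)
col 3: [64, 2, 32, 32] -> [64, 2, 64, 0]  score +64 (running 80)
Board after move:
64 64 16 64
 4 16  2  2
64 32 16 64
 0  0  2  0

Answer: 80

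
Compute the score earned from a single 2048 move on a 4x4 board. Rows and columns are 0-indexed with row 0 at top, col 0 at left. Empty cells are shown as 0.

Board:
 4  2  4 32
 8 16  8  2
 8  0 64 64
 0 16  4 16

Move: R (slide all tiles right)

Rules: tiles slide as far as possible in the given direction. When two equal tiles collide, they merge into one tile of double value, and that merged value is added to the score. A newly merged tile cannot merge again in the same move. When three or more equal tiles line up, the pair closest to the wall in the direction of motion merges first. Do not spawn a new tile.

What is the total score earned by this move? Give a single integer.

Slide right:
row 0: [4, 2, 4, 32] -> [4, 2, 4, 32]  score +0 (running 0)
row 1: [8, 16, 8, 2] -> [8, 16, 8, 2]  score +0 (running 0)
row 2: [8, 0, 64, 64] -> [0, 0, 8, 128]  score +128 (running 128)
row 3: [0, 16, 4, 16] -> [0, 16, 4, 16]  score +0 (running 128)
Board after move:
  4   2   4  32
  8  16   8   2
  0   0   8 128
  0  16   4  16

Answer: 128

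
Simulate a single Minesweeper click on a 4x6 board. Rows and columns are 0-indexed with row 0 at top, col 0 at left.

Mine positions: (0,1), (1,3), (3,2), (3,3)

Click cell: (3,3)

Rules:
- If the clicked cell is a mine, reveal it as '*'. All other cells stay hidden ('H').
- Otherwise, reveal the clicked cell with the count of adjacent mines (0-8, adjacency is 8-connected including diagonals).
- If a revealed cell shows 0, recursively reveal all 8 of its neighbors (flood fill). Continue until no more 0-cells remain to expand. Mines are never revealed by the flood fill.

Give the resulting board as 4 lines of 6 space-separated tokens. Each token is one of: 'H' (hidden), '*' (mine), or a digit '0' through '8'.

H H H H H H
H H H H H H
H H H H H H
H H H * H H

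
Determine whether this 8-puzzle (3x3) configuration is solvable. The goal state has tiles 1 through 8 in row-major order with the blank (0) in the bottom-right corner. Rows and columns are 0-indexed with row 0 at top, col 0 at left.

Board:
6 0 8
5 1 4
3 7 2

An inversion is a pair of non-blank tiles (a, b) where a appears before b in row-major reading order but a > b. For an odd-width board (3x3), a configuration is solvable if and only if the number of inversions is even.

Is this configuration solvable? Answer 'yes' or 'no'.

Answer: no

Derivation:
Inversions (pairs i<j in row-major order where tile[i] > tile[j] > 0): 19
19 is odd, so the puzzle is not solvable.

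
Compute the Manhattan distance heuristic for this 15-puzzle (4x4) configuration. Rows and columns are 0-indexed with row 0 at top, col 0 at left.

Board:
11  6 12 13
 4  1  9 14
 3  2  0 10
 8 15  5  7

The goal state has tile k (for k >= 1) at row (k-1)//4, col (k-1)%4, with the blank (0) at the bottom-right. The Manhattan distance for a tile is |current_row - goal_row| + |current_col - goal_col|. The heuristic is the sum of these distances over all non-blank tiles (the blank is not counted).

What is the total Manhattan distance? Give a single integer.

Answer: 48

Derivation:
Tile 11: (0,0)->(2,2) = 4
Tile 6: (0,1)->(1,1) = 1
Tile 12: (0,2)->(2,3) = 3
Tile 13: (0,3)->(3,0) = 6
Tile 4: (1,0)->(0,3) = 4
Tile 1: (1,1)->(0,0) = 2
Tile 9: (1,2)->(2,0) = 3
Tile 14: (1,3)->(3,1) = 4
Tile 3: (2,0)->(0,2) = 4
Tile 2: (2,1)->(0,1) = 2
Tile 10: (2,3)->(2,1) = 2
Tile 8: (3,0)->(1,3) = 5
Tile 15: (3,1)->(3,2) = 1
Tile 5: (3,2)->(1,0) = 4
Tile 7: (3,3)->(1,2) = 3
Sum: 4 + 1 + 3 + 6 + 4 + 2 + 3 + 4 + 4 + 2 + 2 + 5 + 1 + 4 + 3 = 48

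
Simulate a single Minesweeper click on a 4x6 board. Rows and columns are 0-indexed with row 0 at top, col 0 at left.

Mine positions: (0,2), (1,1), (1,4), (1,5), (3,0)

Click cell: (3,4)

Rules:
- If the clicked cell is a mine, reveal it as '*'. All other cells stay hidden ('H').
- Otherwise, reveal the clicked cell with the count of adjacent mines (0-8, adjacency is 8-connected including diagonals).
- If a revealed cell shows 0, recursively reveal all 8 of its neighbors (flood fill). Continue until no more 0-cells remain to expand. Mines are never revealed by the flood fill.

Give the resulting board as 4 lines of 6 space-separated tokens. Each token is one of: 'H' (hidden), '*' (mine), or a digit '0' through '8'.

H H H H H H
H H H H H H
H 2 1 1 2 2
H 1 0 0 0 0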